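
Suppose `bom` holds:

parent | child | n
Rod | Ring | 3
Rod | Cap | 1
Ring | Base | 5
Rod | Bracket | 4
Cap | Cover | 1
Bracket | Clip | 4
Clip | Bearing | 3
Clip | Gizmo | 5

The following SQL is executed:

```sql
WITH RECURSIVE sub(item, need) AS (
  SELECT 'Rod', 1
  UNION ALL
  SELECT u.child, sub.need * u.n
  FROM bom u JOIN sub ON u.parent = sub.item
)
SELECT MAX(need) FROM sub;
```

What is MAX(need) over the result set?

80

Base: (Rod, need=1).
Iteration 1: components of {Rod} -> Bracket = 1*4 = 4, Cap = 1*1 = 1, Ring = 1*3 = 3.
Iteration 2: components of {Bracket,Cap,Ring} -> Base = 3*5 = 15, Clip = 4*4 = 16, Cover = 1*1 = 1.
Iteration 3: components of {Base,Clip,Cover} -> Bearing = 16*3 = 48, Gizmo = 16*5 = 80.
Iteration 4: no further components; recursion stops.
need values: 1, 3, 1, 4, 15, 1, 16, 48, 80; the maximum is 80.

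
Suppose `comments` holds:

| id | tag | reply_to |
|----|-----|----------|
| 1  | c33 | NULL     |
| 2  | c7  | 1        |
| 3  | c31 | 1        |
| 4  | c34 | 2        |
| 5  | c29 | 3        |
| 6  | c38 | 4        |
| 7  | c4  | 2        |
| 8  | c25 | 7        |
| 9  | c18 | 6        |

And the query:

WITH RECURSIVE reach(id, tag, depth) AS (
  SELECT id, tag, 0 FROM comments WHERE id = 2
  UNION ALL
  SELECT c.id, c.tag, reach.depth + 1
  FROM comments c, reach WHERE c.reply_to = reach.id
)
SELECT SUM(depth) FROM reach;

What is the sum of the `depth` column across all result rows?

Base: id=2 (c7) at depth 0.
Iteration 1: rows with reply_to in {2} -> c34 (id 4, depth 1), c4 (id 7, depth 1).
Iteration 2: rows with reply_to in {4,7} -> c38 (id 6, depth 2), c25 (id 8, depth 2).
Iteration 3: rows with reply_to in {6,8} -> c18 (id 9, depth 3).
Iteration 4: no rows with reply_to in {9}; recursion stops.
SUM(depth) = 0 + 1 + 1 + 2 + 2 + 3 = 9.

9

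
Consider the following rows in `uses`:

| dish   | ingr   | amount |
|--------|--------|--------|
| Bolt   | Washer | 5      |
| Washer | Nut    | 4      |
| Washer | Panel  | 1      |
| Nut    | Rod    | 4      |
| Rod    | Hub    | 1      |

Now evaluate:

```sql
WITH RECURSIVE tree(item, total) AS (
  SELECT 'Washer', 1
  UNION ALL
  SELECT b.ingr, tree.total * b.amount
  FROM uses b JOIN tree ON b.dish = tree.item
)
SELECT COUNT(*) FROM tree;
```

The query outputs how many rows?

5

Base: (Washer, total=1).
Iteration 1: components of {Washer} -> Nut = 1*4 = 4, Panel = 1*1 = 1.
Iteration 2: components of {Nut,Panel} -> Rod = 4*4 = 16.
Iteration 3: components of {Rod} -> Hub = 16*1 = 16.
Iteration 4: no further components; recursion stops.
Total rows emitted: 5.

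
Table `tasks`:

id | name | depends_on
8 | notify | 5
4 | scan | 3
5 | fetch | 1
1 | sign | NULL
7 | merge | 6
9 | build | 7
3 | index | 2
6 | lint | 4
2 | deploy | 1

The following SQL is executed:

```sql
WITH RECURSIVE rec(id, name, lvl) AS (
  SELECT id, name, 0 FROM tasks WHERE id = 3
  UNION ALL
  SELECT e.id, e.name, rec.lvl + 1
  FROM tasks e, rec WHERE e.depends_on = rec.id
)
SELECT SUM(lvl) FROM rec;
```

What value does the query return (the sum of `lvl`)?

10

Base: id=3 (index) at lvl 0.
Iteration 1: rows with depends_on in {3} -> scan (id 4, lvl 1).
Iteration 2: rows with depends_on in {4} -> lint (id 6, lvl 2).
Iteration 3: rows with depends_on in {6} -> merge (id 7, lvl 3).
Iteration 4: rows with depends_on in {7} -> build (id 9, lvl 4).
Iteration 5: no rows with depends_on in {9}; recursion stops.
SUM(lvl) = 0 + 1 + 2 + 3 + 4 = 10.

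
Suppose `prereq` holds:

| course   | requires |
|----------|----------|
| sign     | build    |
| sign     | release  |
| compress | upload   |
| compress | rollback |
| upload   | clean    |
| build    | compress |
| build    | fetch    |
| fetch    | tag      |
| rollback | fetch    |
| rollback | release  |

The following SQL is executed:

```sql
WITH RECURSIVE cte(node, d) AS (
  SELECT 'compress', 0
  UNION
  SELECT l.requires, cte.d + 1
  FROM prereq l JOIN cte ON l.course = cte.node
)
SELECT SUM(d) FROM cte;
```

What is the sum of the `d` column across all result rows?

Base: (compress, d=0).
Iteration 1: edges from {compress} -> (rollback, d=1), (upload, d=1).
Iteration 2: edges from {rollback,upload} -> (clean, d=2), (fetch, d=2), (release, d=2).
Iteration 3: edges from {clean,fetch,release} -> (tag, d=3).
Iteration 4: no outgoing edges from {tag}; recursion stops.
SUM(d) = 0 + 1 + 1 + 2 + 2 + 2 + 3 = 11.

11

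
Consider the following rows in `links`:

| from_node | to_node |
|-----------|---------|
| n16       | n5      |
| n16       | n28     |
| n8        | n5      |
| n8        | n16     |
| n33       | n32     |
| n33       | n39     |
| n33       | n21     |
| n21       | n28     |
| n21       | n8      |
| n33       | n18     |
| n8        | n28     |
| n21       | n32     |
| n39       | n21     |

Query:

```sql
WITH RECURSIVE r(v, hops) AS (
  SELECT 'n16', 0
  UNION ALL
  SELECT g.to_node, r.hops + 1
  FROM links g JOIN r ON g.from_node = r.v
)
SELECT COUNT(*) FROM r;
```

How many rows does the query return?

Base: (n16, hops=0).
Iteration 1: edges from {n16} -> (n28, hops=1), (n5, hops=1).
Iteration 2: no outgoing edges from {n28,n5}; recursion stops.
Total rows emitted: 3.

3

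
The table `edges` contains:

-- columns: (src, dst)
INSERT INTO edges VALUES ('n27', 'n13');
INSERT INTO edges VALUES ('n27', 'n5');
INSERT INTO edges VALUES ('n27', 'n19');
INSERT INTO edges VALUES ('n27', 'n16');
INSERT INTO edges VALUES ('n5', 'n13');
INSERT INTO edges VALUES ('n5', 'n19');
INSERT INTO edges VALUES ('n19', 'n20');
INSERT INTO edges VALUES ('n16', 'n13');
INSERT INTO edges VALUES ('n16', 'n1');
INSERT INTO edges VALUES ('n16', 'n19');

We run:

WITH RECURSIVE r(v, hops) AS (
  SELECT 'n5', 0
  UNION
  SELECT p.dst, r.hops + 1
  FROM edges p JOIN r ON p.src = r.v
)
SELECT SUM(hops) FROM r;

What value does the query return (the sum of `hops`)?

4

Base: (n5, hops=0).
Iteration 1: edges from {n5} -> (n13, hops=1), (n19, hops=1).
Iteration 2: edges from {n13,n19} -> (n20, hops=2).
Iteration 3: no outgoing edges from {n20}; recursion stops.
SUM(hops) = 0 + 1 + 1 + 2 = 4.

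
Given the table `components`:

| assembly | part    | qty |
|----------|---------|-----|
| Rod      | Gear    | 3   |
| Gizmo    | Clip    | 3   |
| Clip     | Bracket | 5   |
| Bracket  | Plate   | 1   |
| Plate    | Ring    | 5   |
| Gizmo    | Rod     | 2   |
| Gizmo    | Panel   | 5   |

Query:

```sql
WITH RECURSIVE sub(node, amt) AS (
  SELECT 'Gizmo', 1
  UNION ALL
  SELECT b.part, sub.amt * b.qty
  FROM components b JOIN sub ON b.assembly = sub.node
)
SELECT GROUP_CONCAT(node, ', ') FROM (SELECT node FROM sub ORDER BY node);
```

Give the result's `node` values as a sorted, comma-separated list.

Bracket, Clip, Gear, Gizmo, Panel, Plate, Ring, Rod

Base: (Gizmo, amt=1).
Iteration 1: components of {Gizmo} -> Clip = 1*3 = 3, Panel = 1*5 = 5, Rod = 1*2 = 2.
Iteration 2: components of {Clip,Panel,Rod} -> Bracket = 3*5 = 15, Gear = 2*3 = 6.
Iteration 3: components of {Bracket,Gear} -> Plate = 15*1 = 15.
Iteration 4: components of {Plate} -> Ring = 15*5 = 75.
Iteration 5: no further components; recursion stops.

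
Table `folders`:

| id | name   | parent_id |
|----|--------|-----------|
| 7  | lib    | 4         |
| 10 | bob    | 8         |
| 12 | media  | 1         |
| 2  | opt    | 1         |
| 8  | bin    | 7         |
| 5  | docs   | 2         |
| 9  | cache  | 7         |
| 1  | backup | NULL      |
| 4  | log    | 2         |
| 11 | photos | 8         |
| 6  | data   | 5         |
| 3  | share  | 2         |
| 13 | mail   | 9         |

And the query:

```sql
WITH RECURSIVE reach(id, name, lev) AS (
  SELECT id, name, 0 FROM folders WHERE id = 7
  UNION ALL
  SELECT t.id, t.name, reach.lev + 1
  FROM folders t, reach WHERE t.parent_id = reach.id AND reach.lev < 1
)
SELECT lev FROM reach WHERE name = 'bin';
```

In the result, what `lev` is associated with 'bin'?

Base: id=7 (lib) at lev 0.
Iteration 1: rows with parent_id in {7} -> bin (id 8, lev 1), cache (id 9, lev 1).
Iteration 2: lev < 1 fails for all current rows; recursion stops.

1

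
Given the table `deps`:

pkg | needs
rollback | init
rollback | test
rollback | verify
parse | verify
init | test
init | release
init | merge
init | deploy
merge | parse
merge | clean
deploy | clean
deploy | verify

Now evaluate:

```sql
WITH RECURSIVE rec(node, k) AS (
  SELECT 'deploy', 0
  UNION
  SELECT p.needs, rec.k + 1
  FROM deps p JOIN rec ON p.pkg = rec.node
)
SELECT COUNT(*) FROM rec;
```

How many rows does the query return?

3

Base: (deploy, k=0).
Iteration 1: edges from {deploy} -> (clean, k=1), (verify, k=1).
Iteration 2: no outgoing edges from {clean,verify}; recursion stops.
Total rows emitted: 3.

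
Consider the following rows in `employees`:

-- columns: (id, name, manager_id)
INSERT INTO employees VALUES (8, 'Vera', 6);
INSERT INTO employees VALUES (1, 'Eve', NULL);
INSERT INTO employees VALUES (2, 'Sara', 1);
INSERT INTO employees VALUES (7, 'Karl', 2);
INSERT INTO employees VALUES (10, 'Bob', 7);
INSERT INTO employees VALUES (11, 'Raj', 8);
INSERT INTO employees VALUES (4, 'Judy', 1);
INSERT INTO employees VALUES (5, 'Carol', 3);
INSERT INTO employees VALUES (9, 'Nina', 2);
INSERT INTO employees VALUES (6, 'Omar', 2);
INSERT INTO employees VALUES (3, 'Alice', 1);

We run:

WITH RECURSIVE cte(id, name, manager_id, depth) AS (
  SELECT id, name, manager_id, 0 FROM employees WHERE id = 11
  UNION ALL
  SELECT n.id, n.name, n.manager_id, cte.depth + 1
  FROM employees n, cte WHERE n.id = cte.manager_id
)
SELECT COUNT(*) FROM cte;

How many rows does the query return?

Base: id=11 (Raj), manager_id=8, depth 0.
Iteration 1: join on id=8 -> Vera (id 8, manager_id=6, depth 1).
Iteration 2: join on id=6 -> Omar (id 6, manager_id=2, depth 2).
Iteration 3: join on id=2 -> Sara (id 2, manager_id=1, depth 3).
Iteration 4: join on id=1 -> Eve (id 1, manager_id=NULL, depth 4).
Iteration 5: manager_id is NULL; no match; recursion stops.
Total rows emitted: 5.

5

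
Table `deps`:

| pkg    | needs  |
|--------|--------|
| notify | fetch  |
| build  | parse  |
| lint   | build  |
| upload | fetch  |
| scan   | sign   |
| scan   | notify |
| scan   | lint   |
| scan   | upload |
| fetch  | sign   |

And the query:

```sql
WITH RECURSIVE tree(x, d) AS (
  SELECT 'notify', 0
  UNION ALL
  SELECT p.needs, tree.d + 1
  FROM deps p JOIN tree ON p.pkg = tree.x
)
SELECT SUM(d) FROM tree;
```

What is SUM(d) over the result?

Base: (notify, d=0).
Iteration 1: edges from {notify} -> (fetch, d=1).
Iteration 2: edges from {fetch} -> (sign, d=2).
Iteration 3: no outgoing edges from {sign}; recursion stops.
SUM(d) = 0 + 1 + 2 = 3.

3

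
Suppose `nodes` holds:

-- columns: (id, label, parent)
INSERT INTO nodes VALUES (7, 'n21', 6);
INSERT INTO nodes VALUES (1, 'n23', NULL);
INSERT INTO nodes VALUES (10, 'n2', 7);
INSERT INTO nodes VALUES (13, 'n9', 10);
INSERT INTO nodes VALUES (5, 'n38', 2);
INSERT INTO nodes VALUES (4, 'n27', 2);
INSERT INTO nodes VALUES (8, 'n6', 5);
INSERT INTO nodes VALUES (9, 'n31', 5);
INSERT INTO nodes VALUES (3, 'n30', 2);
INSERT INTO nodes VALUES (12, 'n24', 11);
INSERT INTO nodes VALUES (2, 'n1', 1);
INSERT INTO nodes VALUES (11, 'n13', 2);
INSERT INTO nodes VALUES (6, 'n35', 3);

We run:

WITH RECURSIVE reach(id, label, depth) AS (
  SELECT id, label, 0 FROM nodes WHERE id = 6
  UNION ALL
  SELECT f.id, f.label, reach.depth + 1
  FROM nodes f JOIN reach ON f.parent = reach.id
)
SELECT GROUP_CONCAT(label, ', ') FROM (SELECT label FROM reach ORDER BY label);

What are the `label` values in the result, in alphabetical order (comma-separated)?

n2, n21, n35, n9

Base: id=6 (n35) at depth 0.
Iteration 1: rows with parent in {6} -> n21 (id 7, depth 1).
Iteration 2: rows with parent in {7} -> n2 (id 10, depth 2).
Iteration 3: rows with parent in {10} -> n9 (id 13, depth 3).
Iteration 4: no rows with parent in {13}; recursion stops.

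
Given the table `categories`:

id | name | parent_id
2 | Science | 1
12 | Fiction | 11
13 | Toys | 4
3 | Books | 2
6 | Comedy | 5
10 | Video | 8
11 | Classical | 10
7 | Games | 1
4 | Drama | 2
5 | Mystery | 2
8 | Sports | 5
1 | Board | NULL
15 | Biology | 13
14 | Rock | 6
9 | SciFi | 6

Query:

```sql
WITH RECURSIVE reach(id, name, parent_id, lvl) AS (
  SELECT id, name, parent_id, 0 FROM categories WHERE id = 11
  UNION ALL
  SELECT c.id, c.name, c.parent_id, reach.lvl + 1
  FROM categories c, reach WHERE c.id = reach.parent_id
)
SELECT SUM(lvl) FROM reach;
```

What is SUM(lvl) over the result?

15

Base: id=11 (Classical), parent_id=10, lvl 0.
Iteration 1: join on id=10 -> Video (id 10, parent_id=8, lvl 1).
Iteration 2: join on id=8 -> Sports (id 8, parent_id=5, lvl 2).
Iteration 3: join on id=5 -> Mystery (id 5, parent_id=2, lvl 3).
Iteration 4: join on id=2 -> Science (id 2, parent_id=1, lvl 4).
Iteration 5: join on id=1 -> Board (id 1, parent_id=NULL, lvl 5).
Iteration 6: parent_id is NULL; no match; recursion stops.
SUM(lvl) = 0 + 1 + 2 + 3 + 4 + 5 = 15.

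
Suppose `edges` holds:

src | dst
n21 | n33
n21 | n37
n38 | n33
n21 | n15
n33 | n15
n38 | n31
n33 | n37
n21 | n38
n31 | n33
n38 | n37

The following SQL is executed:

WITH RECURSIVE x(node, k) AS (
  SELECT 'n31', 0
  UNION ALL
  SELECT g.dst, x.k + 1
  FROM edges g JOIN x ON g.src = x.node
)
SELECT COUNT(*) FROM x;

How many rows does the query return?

4

Base: (n31, k=0).
Iteration 1: edges from {n31} -> (n33, k=1).
Iteration 2: edges from {n33} -> (n15, k=2), (n37, k=2).
Iteration 3: no outgoing edges from {n15,n37}; recursion stops.
Total rows emitted: 4.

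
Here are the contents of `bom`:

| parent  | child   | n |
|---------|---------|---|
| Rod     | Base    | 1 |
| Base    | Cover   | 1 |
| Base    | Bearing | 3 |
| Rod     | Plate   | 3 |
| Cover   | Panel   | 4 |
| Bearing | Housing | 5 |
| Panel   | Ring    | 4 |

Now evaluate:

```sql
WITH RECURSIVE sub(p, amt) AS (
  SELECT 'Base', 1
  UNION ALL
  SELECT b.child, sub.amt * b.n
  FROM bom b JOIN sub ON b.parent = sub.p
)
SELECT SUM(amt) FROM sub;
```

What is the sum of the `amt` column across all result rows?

40

Base: (Base, amt=1).
Iteration 1: components of {Base} -> Bearing = 1*3 = 3, Cover = 1*1 = 1.
Iteration 2: components of {Bearing,Cover} -> Housing = 3*5 = 15, Panel = 1*4 = 4.
Iteration 3: components of {Housing,Panel} -> Ring = 4*4 = 16.
Iteration 4: no further components; recursion stops.
SUM(amt) = 1 + 1 + 3 + 4 + 15 + 16 = 40.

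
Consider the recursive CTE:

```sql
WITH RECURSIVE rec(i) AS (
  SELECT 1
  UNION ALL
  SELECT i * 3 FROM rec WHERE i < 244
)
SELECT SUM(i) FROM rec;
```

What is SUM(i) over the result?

Base: i=1.
Iteration 1: 1 < 244 holds -> i = 1 * 3 = 3.
Iteration 2: 3 < 244 holds -> i = 3 * 3 = 9.
Iteration 3: 9 < 244 holds -> i = 9 * 3 = 27.
Iteration 4: 27 < 244 holds -> i = 27 * 3 = 81.
Iteration 5: 81 < 244 holds -> i = 81 * 3 = 243.
Iteration 6: 243 < 244 holds -> i = 243 * 3 = 729.
Iteration 7: 729 < 244 fails; recursion stops.
SUM(i) = 1 + 3 + 9 + 27 + 81 + 243 + 729 = 1093.

1093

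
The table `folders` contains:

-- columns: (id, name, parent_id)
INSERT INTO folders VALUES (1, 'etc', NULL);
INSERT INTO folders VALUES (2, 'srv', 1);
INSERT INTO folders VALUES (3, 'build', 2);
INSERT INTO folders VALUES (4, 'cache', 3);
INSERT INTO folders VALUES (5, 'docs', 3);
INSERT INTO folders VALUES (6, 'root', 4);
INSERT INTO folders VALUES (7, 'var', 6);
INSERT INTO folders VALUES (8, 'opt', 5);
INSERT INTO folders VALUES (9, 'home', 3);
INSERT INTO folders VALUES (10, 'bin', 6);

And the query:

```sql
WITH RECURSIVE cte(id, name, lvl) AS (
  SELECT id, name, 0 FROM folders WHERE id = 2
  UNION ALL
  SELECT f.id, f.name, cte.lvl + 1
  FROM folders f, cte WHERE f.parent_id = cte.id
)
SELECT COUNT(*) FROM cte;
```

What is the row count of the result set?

9

Base: id=2 (srv) at lvl 0.
Iteration 1: rows with parent_id in {2} -> build (id 3, lvl 1).
Iteration 2: rows with parent_id in {3} -> cache (id 4, lvl 2), docs (id 5, lvl 2), home (id 9, lvl 2).
Iteration 3: rows with parent_id in {4,5,9} -> root (id 6, lvl 3), opt (id 8, lvl 3).
Iteration 4: rows with parent_id in {6,8} -> var (id 7, lvl 4), bin (id 10, lvl 4).
Iteration 5: no rows with parent_id in {7,10}; recursion stops.
Total rows emitted: 9.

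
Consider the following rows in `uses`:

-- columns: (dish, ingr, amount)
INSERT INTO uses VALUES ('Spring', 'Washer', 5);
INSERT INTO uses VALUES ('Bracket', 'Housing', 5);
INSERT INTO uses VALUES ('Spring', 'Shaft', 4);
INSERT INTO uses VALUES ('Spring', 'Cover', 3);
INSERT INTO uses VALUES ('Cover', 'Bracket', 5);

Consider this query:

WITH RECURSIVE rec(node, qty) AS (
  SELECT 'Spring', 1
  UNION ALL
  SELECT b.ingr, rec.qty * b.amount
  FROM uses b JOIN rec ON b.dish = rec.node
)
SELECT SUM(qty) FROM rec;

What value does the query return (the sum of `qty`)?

103

Base: (Spring, qty=1).
Iteration 1: components of {Spring} -> Cover = 1*3 = 3, Shaft = 1*4 = 4, Washer = 1*5 = 5.
Iteration 2: components of {Cover,Shaft,Washer} -> Bracket = 3*5 = 15.
Iteration 3: components of {Bracket} -> Housing = 15*5 = 75.
Iteration 4: no further components; recursion stops.
SUM(qty) = 1 + 5 + 3 + 4 + 15 + 75 = 103.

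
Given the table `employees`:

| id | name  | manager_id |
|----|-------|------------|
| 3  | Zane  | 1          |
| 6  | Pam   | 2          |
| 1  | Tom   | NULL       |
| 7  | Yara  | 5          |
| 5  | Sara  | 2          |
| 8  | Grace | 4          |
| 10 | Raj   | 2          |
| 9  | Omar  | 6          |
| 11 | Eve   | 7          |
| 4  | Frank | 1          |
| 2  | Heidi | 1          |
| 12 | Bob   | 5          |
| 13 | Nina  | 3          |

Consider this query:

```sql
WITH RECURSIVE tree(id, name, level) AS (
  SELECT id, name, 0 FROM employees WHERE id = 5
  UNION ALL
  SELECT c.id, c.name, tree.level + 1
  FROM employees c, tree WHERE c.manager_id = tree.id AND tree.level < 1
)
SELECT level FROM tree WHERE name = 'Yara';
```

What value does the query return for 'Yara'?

1

Base: id=5 (Sara) at level 0.
Iteration 1: rows with manager_id in {5} -> Yara (id 7, level 1), Bob (id 12, level 1).
Iteration 2: level < 1 fails for all current rows; recursion stops.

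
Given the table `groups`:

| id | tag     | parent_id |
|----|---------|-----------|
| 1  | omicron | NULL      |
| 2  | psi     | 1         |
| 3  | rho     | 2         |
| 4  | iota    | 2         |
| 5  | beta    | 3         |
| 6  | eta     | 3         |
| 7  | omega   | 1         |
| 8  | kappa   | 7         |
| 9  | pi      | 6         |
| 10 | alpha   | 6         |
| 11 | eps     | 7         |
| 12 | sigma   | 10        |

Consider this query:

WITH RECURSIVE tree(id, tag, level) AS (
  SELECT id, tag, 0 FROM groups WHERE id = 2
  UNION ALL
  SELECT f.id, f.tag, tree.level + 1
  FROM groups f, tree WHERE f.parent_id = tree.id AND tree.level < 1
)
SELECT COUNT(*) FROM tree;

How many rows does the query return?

3

Base: id=2 (psi) at level 0.
Iteration 1: rows with parent_id in {2} -> rho (id 3, level 1), iota (id 4, level 1).
Iteration 2: level < 1 fails for all current rows; recursion stops.
Total rows emitted: 3.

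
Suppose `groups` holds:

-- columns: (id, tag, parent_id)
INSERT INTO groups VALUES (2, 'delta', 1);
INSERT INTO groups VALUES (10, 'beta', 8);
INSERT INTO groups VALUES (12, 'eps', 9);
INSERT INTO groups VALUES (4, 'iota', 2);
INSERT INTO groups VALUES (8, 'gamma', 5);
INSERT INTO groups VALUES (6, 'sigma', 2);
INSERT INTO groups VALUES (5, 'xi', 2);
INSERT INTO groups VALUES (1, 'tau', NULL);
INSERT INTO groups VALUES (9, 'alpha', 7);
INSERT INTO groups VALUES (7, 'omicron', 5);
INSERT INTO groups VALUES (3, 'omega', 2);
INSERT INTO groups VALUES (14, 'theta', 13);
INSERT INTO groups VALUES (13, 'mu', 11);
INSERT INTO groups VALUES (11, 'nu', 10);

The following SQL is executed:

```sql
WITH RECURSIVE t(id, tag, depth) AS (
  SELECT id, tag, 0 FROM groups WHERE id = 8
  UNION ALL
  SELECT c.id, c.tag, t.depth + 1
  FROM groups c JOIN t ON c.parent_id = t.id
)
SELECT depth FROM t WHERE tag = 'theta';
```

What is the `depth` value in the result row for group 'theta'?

Base: id=8 (gamma) at depth 0.
Iteration 1: rows with parent_id in {8} -> beta (id 10, depth 1).
Iteration 2: rows with parent_id in {10} -> nu (id 11, depth 2).
Iteration 3: rows with parent_id in {11} -> mu (id 13, depth 3).
Iteration 4: rows with parent_id in {13} -> theta (id 14, depth 4).
Iteration 5: no rows with parent_id in {14}; recursion stops.

4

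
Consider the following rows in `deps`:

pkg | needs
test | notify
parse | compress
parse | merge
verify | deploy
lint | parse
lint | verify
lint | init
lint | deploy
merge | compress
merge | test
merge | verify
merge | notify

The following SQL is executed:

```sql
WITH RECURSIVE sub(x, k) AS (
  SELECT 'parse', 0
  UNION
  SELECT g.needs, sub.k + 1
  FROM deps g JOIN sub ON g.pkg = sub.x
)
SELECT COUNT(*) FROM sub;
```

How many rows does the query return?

Base: (parse, k=0).
Iteration 1: edges from {parse} -> (compress, k=1), (merge, k=1).
Iteration 2: edges from {compress,merge} -> (compress, k=2), (notify, k=2), (test, k=2), (verify, k=2).
Iteration 3: edges from {compress,notify,test,verify} -> (deploy, k=3), (notify, k=3).
Iteration 4: no outgoing edges from {deploy,notify}; recursion stops.
Total rows emitted: 9.

9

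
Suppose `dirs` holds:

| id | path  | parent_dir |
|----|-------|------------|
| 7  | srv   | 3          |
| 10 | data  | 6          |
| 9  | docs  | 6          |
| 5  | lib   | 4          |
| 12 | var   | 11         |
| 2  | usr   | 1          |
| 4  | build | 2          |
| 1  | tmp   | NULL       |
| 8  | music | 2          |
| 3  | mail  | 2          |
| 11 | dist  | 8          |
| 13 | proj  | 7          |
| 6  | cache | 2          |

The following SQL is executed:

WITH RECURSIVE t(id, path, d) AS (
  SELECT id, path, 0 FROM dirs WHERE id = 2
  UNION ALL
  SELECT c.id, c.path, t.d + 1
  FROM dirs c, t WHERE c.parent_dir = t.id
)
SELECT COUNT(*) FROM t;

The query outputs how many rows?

Base: id=2 (usr) at d 0.
Iteration 1: rows with parent_dir in {2} -> mail (id 3, d 1), build (id 4, d 1), cache (id 6, d 1), music (id 8, d 1).
Iteration 2: rows with parent_dir in {3,4,6,8} -> lib (id 5, d 2), srv (id 7, d 2), docs (id 9, d 2), data (id 10, d 2), dist (id 11, d 2).
Iteration 3: rows with parent_dir in {5,7,9,10,11} -> var (id 12, d 3), proj (id 13, d 3).
Iteration 4: no rows with parent_dir in {12,13}; recursion stops.
Total rows emitted: 12.

12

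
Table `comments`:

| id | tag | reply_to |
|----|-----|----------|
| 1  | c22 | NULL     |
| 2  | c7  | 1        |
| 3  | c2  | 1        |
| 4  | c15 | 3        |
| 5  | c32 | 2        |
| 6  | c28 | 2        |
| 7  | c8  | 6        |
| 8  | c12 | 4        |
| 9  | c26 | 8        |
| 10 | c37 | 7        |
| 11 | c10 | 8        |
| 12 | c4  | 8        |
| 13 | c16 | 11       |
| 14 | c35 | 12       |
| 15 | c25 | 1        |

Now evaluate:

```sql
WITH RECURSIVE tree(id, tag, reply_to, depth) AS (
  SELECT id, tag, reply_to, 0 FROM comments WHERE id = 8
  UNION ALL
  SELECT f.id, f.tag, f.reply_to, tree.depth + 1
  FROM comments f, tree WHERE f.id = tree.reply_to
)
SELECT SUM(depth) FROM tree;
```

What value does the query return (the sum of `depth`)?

Base: id=8 (c12), reply_to=4, depth 0.
Iteration 1: join on id=4 -> c15 (id 4, reply_to=3, depth 1).
Iteration 2: join on id=3 -> c2 (id 3, reply_to=1, depth 2).
Iteration 3: join on id=1 -> c22 (id 1, reply_to=NULL, depth 3).
Iteration 4: reply_to is NULL; no match; recursion stops.
SUM(depth) = 0 + 1 + 2 + 3 = 6.

6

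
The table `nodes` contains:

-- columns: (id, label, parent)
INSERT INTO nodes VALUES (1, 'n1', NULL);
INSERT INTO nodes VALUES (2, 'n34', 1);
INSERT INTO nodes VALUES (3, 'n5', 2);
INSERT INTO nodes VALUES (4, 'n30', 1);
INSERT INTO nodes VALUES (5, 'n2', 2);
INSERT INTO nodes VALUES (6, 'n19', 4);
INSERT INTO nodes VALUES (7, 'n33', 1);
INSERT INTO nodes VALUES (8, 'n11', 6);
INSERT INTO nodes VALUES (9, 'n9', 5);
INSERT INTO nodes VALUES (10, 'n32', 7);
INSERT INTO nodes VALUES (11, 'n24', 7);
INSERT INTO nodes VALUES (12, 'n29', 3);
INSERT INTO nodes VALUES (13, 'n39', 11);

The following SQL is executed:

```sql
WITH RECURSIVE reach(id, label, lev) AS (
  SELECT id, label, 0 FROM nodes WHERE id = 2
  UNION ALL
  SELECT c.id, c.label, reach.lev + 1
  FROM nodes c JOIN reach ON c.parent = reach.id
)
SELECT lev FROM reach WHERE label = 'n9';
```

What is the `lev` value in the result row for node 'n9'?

Base: id=2 (n34) at lev 0.
Iteration 1: rows with parent in {2} -> n5 (id 3, lev 1), n2 (id 5, lev 1).
Iteration 2: rows with parent in {3,5} -> n9 (id 9, lev 2), n29 (id 12, lev 2).
Iteration 3: no rows with parent in {9,12}; recursion stops.

2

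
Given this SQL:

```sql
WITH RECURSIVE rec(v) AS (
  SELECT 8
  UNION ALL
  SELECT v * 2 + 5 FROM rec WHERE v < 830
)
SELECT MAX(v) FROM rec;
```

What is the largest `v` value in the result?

1659

Base: v=8.
Iteration 1: 8 < 830 holds -> v = 8 * 2 + 5 = 21.
Iteration 2: 21 < 830 holds -> v = 21 * 2 + 5 = 47.
Iteration 3: 47 < 830 holds -> v = 47 * 2 + 5 = 99.
Iteration 4: 99 < 830 holds -> v = 99 * 2 + 5 = 203.
Iteration 5: 203 < 830 holds -> v = 203 * 2 + 5 = 411.
Iteration 6: 411 < 830 holds -> v = 411 * 2 + 5 = 827.
Iteration 7: 827 < 830 holds -> v = 827 * 2 + 5 = 1659.
Iteration 8: 1659 < 830 fails; recursion stops.
v values: 8, 21, 47, 99, 203, 411, 827, 1659; the maximum is 1659.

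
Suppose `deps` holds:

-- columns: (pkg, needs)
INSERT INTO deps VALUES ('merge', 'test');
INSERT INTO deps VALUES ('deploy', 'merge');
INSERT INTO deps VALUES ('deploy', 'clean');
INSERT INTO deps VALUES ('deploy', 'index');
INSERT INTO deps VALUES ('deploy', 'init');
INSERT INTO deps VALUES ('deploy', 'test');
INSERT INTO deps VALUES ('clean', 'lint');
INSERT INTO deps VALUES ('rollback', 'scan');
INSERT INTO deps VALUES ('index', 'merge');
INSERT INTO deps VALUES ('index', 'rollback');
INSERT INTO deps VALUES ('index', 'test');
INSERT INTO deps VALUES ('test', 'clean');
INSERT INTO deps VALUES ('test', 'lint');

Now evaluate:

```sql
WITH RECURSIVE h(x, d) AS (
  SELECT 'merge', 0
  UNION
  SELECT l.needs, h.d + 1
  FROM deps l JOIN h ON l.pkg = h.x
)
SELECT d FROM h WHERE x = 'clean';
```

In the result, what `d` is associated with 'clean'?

Base: (merge, d=0).
Iteration 1: edges from {merge} -> (test, d=1).
Iteration 2: edges from {test} -> (clean, d=2), (lint, d=2).
Iteration 3: edges from {clean,lint} -> (lint, d=3).
Iteration 4: no outgoing edges from {lint}; recursion stops.

2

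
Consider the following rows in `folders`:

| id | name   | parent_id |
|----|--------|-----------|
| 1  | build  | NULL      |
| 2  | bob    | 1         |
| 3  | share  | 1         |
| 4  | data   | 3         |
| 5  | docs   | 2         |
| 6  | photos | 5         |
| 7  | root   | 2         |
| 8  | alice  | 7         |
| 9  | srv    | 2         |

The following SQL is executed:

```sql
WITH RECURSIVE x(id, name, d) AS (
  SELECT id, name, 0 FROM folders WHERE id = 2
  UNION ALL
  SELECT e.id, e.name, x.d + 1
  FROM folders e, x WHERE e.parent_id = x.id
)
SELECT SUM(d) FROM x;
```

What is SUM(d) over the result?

Base: id=2 (bob) at d 0.
Iteration 1: rows with parent_id in {2} -> docs (id 5, d 1), root (id 7, d 1), srv (id 9, d 1).
Iteration 2: rows with parent_id in {5,7,9} -> photos (id 6, d 2), alice (id 8, d 2).
Iteration 3: no rows with parent_id in {6,8}; recursion stops.
SUM(d) = 0 + 1 + 1 + 1 + 2 + 2 = 7.

7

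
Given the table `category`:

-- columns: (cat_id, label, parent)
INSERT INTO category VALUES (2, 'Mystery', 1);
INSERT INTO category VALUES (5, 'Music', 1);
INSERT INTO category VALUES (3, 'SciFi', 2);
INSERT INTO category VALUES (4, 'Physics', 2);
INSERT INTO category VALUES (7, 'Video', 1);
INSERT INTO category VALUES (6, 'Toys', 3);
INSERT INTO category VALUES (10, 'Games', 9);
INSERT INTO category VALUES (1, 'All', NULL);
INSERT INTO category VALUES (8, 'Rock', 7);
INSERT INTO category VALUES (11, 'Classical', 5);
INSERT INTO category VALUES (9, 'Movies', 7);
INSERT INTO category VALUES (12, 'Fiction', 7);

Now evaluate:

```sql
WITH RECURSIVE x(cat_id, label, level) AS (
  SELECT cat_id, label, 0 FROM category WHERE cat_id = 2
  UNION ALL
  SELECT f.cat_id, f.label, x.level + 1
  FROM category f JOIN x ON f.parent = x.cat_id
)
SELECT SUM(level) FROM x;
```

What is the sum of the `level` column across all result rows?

4

Base: cat_id=2 (Mystery) at level 0.
Iteration 1: rows with parent in {2} -> SciFi (id 3, level 1), Physics (id 4, level 1).
Iteration 2: rows with parent in {3,4} -> Toys (id 6, level 2).
Iteration 3: no rows with parent in {6}; recursion stops.
SUM(level) = 0 + 1 + 1 + 2 = 4.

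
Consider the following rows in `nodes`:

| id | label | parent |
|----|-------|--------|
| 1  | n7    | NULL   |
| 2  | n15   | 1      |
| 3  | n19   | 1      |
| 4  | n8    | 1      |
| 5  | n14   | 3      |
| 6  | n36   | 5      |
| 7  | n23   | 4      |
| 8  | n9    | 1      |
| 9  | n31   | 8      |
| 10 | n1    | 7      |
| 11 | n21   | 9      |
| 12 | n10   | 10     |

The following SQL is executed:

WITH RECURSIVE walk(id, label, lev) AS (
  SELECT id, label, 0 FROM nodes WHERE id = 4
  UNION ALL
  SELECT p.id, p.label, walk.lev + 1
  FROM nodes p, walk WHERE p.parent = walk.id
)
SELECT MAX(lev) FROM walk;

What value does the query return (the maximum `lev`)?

3

Base: id=4 (n8) at lev 0.
Iteration 1: rows with parent in {4} -> n23 (id 7, lev 1).
Iteration 2: rows with parent in {7} -> n1 (id 10, lev 2).
Iteration 3: rows with parent in {10} -> n10 (id 12, lev 3).
Iteration 4: no rows with parent in {12}; recursion stops.
lev values: 0, 1, 2, 3; the maximum is 3.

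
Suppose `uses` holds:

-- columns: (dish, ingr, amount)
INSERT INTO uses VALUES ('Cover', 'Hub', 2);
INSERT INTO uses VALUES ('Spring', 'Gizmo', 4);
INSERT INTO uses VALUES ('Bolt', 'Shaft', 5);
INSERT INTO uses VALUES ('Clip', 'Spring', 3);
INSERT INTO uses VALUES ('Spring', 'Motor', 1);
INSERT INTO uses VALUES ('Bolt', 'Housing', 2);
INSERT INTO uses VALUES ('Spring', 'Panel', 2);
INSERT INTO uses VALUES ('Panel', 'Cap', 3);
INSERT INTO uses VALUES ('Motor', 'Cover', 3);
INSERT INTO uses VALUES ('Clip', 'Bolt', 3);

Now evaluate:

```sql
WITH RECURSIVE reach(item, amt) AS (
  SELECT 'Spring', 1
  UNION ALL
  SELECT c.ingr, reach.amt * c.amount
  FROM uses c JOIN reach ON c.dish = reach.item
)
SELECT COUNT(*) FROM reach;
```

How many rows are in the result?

Base: (Spring, amt=1).
Iteration 1: components of {Spring} -> Gizmo = 1*4 = 4, Motor = 1*1 = 1, Panel = 1*2 = 2.
Iteration 2: components of {Gizmo,Motor,Panel} -> Cap = 2*3 = 6, Cover = 1*3 = 3.
Iteration 3: components of {Cap,Cover} -> Hub = 3*2 = 6.
Iteration 4: no further components; recursion stops.
Total rows emitted: 7.

7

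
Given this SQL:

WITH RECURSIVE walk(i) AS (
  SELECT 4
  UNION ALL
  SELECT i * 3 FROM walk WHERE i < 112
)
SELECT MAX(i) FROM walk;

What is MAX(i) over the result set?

324

Base: i=4.
Iteration 1: 4 < 112 holds -> i = 4 * 3 = 12.
Iteration 2: 12 < 112 holds -> i = 12 * 3 = 36.
Iteration 3: 36 < 112 holds -> i = 36 * 3 = 108.
Iteration 4: 108 < 112 holds -> i = 108 * 3 = 324.
Iteration 5: 324 < 112 fails; recursion stops.
i values: 4, 12, 36, 108, 324; the maximum is 324.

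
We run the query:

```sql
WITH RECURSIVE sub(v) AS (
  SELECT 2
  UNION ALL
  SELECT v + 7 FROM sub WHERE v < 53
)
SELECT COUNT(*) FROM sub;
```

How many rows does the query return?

Base: v=2.
Iteration 1: 2 < 53 holds -> v = 2 + 7 = 9.
Iteration 2: 9 < 53 holds -> v = 9 + 7 = 16.
Iteration 3: 16 < 53 holds -> v = 16 + 7 = 23.
Iteration 4: 23 < 53 holds -> v = 23 + 7 = 30.
Iteration 5: 30 < 53 holds -> v = 30 + 7 = 37.
Iteration 6: 37 < 53 holds -> v = 37 + 7 = 44.
Iteration 7: 44 < 53 holds -> v = 44 + 7 = 51.
Iteration 8: 51 < 53 holds -> v = 51 + 7 = 58.
Iteration 9: 58 < 53 fails; recursion stops.
Total rows emitted: 9.

9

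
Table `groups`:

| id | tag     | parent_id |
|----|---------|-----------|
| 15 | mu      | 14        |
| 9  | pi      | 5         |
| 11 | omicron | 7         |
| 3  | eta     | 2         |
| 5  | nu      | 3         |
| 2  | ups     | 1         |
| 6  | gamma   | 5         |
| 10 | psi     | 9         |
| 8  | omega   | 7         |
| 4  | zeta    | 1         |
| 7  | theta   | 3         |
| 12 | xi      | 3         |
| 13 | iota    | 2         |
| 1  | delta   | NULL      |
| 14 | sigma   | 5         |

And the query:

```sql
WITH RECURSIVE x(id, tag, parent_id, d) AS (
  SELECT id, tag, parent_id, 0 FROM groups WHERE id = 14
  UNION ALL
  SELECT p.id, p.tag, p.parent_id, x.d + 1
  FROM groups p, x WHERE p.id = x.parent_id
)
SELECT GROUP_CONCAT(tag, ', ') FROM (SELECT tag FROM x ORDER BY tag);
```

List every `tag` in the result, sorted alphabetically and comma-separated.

delta, eta, nu, sigma, ups

Base: id=14 (sigma), parent_id=5, d 0.
Iteration 1: join on id=5 -> nu (id 5, parent_id=3, d 1).
Iteration 2: join on id=3 -> eta (id 3, parent_id=2, d 2).
Iteration 3: join on id=2 -> ups (id 2, parent_id=1, d 3).
Iteration 4: join on id=1 -> delta (id 1, parent_id=NULL, d 4).
Iteration 5: parent_id is NULL; no match; recursion stops.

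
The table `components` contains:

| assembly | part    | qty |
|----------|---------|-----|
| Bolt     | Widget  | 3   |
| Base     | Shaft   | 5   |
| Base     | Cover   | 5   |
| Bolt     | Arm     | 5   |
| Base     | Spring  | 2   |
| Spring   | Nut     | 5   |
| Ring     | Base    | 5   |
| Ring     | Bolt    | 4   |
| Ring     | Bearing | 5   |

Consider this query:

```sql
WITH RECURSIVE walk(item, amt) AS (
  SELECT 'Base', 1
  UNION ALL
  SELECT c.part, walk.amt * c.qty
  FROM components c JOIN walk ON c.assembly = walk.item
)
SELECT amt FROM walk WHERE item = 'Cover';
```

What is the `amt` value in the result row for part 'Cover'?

5

Base: (Base, amt=1).
Iteration 1: components of {Base} -> Cover = 1*5 = 5, Shaft = 1*5 = 5, Spring = 1*2 = 2.
Iteration 2: components of {Cover,Shaft,Spring} -> Nut = 2*5 = 10.
Iteration 3: no further components; recursion stops.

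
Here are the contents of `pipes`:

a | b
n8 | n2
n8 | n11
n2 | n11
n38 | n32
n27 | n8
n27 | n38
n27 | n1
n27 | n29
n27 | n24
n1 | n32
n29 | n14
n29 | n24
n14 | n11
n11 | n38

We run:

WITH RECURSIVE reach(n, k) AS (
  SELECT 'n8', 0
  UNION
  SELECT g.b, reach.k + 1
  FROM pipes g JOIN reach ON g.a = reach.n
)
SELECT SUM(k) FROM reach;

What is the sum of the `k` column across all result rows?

16

Base: (n8, k=0).
Iteration 1: edges from {n8} -> (n11, k=1), (n2, k=1).
Iteration 2: edges from {n11,n2} -> (n11, k=2), (n38, k=2).
Iteration 3: edges from {n11,n38} -> (n32, k=3), (n38, k=3).
Iteration 4: edges from {n32,n38} -> (n32, k=4).
Iteration 5: no outgoing edges from {n32}; recursion stops.
SUM(k) = 0 + 1 + 1 + 2 + 2 + 3 + 3 + 4 = 16.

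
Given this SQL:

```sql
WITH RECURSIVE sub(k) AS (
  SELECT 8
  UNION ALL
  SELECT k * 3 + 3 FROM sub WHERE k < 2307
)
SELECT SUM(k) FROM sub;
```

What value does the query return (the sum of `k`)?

3449

Base: k=8.
Iteration 1: 8 < 2307 holds -> k = 8 * 3 + 3 = 27.
Iteration 2: 27 < 2307 holds -> k = 27 * 3 + 3 = 84.
Iteration 3: 84 < 2307 holds -> k = 84 * 3 + 3 = 255.
Iteration 4: 255 < 2307 holds -> k = 255 * 3 + 3 = 768.
Iteration 5: 768 < 2307 holds -> k = 768 * 3 + 3 = 2307.
Iteration 6: 2307 < 2307 fails; recursion stops.
SUM(k) = 8 + 27 + 84 + 255 + 768 + 2307 = 3449.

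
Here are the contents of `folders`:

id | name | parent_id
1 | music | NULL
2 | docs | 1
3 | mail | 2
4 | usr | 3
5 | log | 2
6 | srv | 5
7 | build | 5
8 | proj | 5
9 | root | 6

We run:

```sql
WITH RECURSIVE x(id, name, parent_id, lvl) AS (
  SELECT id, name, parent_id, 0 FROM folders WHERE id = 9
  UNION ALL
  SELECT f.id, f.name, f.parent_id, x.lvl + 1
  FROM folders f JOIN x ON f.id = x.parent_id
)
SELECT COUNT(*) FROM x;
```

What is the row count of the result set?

Base: id=9 (root), parent_id=6, lvl 0.
Iteration 1: join on id=6 -> srv (id 6, parent_id=5, lvl 1).
Iteration 2: join on id=5 -> log (id 5, parent_id=2, lvl 2).
Iteration 3: join on id=2 -> docs (id 2, parent_id=1, lvl 3).
Iteration 4: join on id=1 -> music (id 1, parent_id=NULL, lvl 4).
Iteration 5: parent_id is NULL; no match; recursion stops.
Total rows emitted: 5.

5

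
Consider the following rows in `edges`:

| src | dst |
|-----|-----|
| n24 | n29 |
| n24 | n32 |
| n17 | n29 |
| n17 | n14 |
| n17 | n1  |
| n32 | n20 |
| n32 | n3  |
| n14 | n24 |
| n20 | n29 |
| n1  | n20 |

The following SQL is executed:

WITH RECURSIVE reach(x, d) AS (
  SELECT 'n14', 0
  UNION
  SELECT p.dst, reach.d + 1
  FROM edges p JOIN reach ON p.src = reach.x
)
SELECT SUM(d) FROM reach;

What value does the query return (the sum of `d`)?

15

Base: (n14, d=0).
Iteration 1: edges from {n14} -> (n24, d=1).
Iteration 2: edges from {n24} -> (n29, d=2), (n32, d=2).
Iteration 3: edges from {n29,n32} -> (n20, d=3), (n3, d=3).
Iteration 4: edges from {n20,n3} -> (n29, d=4).
Iteration 5: no outgoing edges from {n29}; recursion stops.
SUM(d) = 0 + 1 + 2 + 2 + 3 + 3 + 4 = 15.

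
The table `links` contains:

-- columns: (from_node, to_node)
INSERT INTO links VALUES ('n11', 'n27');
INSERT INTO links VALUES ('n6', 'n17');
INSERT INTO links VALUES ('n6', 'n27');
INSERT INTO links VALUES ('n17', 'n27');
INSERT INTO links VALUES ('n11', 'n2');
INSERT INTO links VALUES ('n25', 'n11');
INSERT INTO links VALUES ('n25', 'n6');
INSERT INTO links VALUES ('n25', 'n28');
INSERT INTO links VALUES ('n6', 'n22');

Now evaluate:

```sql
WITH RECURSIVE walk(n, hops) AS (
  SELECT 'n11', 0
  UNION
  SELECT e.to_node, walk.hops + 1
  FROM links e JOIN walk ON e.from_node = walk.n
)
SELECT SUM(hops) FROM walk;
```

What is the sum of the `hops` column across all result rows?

Base: (n11, hops=0).
Iteration 1: edges from {n11} -> (n2, hops=1), (n27, hops=1).
Iteration 2: no outgoing edges from {n2,n27}; recursion stops.
SUM(hops) = 0 + 1 + 1 = 2.

2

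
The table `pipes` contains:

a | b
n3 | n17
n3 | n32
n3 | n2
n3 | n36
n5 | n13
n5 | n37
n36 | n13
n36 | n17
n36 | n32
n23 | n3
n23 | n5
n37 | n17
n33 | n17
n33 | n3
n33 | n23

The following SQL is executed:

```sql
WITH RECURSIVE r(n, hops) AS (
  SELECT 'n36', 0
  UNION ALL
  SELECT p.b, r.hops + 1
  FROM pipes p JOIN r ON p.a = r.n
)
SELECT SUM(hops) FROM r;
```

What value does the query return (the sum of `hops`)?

3

Base: (n36, hops=0).
Iteration 1: edges from {n36} -> (n13, hops=1), (n17, hops=1), (n32, hops=1).
Iteration 2: no outgoing edges from {n13,n17,n32}; recursion stops.
SUM(hops) = 0 + 1 + 1 + 1 = 3.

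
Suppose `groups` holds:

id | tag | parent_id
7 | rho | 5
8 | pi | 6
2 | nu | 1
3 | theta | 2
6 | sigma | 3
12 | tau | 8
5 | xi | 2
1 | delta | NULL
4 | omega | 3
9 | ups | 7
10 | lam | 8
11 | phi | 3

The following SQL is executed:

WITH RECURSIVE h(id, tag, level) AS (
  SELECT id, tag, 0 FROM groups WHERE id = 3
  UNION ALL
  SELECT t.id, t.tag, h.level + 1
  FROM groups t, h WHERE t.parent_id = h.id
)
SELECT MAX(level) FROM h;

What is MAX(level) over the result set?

Base: id=3 (theta) at level 0.
Iteration 1: rows with parent_id in {3} -> omega (id 4, level 1), sigma (id 6, level 1), phi (id 11, level 1).
Iteration 2: rows with parent_id in {4,6,11} -> pi (id 8, level 2).
Iteration 3: rows with parent_id in {8} -> lam (id 10, level 3), tau (id 12, level 3).
Iteration 4: no rows with parent_id in {10,12}; recursion stops.
level values: 0, 1, 1, 1, 2, 3, 3; the maximum is 3.

3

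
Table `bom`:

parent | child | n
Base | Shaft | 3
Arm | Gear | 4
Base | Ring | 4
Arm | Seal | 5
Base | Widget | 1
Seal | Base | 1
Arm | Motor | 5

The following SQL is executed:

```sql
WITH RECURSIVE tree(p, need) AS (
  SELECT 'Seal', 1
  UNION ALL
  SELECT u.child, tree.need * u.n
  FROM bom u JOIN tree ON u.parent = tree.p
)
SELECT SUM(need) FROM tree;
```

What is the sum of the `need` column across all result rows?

Base: (Seal, need=1).
Iteration 1: components of {Seal} -> Base = 1*1 = 1.
Iteration 2: components of {Base} -> Ring = 1*4 = 4, Shaft = 1*3 = 3, Widget = 1*1 = 1.
Iteration 3: no further components; recursion stops.
SUM(need) = 1 + 1 + 1 + 3 + 4 = 10.

10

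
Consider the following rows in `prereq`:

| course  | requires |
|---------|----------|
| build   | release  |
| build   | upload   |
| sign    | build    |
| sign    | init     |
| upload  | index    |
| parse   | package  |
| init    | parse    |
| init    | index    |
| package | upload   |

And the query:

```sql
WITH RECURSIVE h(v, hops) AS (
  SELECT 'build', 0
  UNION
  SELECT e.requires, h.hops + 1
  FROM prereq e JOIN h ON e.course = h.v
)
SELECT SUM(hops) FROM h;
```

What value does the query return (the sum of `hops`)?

4

Base: (build, hops=0).
Iteration 1: edges from {build} -> (release, hops=1), (upload, hops=1).
Iteration 2: edges from {release,upload} -> (index, hops=2).
Iteration 3: no outgoing edges from {index}; recursion stops.
SUM(hops) = 0 + 1 + 1 + 2 = 4.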